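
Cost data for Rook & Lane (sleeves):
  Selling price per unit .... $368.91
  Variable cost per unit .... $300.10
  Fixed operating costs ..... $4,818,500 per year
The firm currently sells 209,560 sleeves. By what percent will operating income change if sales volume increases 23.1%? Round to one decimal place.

Contribution at this volume is 209,560 × $68.81 = $14,419,823.60.
Operating income = contribution − fixed costs = $14,419,823.60 − $4,818,500 = $9,601,323.60.
DOL = contribution ÷ EBIT = $14,419,823.60 ÷ $9,601,323.60 = 1.5019.
%ΔEBIT = DOL × %ΔSales = 1.5019 × +23.1% = +34.7%.

+34.7%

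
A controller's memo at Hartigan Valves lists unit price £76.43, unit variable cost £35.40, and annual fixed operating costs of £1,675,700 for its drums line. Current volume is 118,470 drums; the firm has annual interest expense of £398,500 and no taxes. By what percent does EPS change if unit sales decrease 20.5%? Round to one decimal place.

Contribution at this volume is 118,470 × £41.03 = £4,860,824.10.
EBIT = £4,860,824.10 − £1,675,700 = £3,185,124.10.
Interest = £398,500.00, so EBIT − I = £2,786,624.10.
Degree of combined leverage = contribution ÷ (EBIT − I) = £4,860,824.10 ÷ £2,786,624.10 = 1.7443.
%ΔEPS = DCL × %ΔSales = 1.7443 × -20.5% = -35.8%.

-35.8%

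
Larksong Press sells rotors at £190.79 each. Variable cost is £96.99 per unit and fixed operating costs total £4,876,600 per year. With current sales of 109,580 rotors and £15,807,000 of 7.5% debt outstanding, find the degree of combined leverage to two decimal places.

2.44

Total contribution margin = 109,580 × £93.80 = £10,278,604.00.
EBIT = £10,278,604.00 − £4,876,600 = £5,402,004.00. Interest = £1,185,525.00, so EBIT − I = £4,216,479.00.
Degree of total leverage = total CM / (EBIT − interest) = £10,278,604.00 / £4,216,479.00 = 2.4377.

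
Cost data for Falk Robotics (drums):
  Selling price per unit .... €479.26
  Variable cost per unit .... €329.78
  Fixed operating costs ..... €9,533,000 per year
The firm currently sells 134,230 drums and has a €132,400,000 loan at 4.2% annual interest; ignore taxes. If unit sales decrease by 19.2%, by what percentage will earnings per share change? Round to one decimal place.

-77.5%

Total contribution margin = 134,230 × €149.48 = €20,064,700.40.
Subtracting fixed costs: EBIT = €20,064,700.40 − €9,533,000 = €10,531,700.40.
Interest = €5,560,800.00, so EBIT − I = €4,970,900.40.
DCL = total CM / (EBIT − I) = €20,064,700.40 / €4,970,900.40 = 4.0364.
EPS therefore changes by 4.0364 × (-19.2%) = -77.5%.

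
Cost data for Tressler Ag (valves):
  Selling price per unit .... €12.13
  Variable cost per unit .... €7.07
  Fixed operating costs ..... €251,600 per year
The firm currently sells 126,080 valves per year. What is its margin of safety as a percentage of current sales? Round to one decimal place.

Unit CM = price − variable cost = €12.13 − €7.07 = €5.06. Break-even units = €251,600 ÷ €5.06 = 49,723.32; break-even revenue = 49,723.32 × €12.13 = €603,143.87.
Current sales = 126,080 × €12.13 = €1,529,350.40.
Margin of safety = (€1,529,350.40 − €603,143.87) ÷ €1,529,350.40 = 60.6%.

60.6%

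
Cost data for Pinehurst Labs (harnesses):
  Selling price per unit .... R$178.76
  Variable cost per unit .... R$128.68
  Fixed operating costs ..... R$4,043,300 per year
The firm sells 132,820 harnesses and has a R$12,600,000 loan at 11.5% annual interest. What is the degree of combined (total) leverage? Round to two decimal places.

5.74

At 132,820 units, contribution = 132,820 × R$50.08 = R$6,651,625.60.
EBIT = R$6,651,625.60 − R$4,043,300 = R$2,608,325.60. Interest = R$1,449,000.00.
DOL = R$6,651,625.60 ÷ R$2,608,325.60 = 2.5502; DFL = R$2,608,325.60 ÷ R$1,159,325.60 = 2.2499.
Combined leverage = 2.5502 × 2.2499 = 5.7377.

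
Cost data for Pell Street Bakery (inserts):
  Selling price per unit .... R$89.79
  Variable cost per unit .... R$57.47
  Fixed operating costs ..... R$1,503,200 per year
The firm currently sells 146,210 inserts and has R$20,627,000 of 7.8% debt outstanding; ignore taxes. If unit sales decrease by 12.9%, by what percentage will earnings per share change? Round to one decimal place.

-37.8%

Contribution at this volume is 146,210 × R$32.32 = R$4,725,507.20.
Subtracting fixed costs: EBIT = R$4,725,507.20 − R$1,503,200 = R$3,222,307.20.
After interest of R$1,608,906.00, pre-tax earnings = R$1,613,401.20.
DCL = total CM / (EBIT − I) = R$4,725,507.20 / R$1,613,401.20 = 2.9289.
EPS therefore changes by 2.9289 × (-12.9%) = -37.8%.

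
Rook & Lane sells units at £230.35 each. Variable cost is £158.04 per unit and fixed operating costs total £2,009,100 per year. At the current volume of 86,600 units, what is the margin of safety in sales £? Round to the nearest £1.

Contribution margin per unit = £230.35 − £158.04 = £72.31. Break-even units = £2,009,100 ÷ £72.31 = 27,784.54; break-even revenue = 27,784.54 × £230.35 = £6,400,168.51.
Current sales = 86,600 × £230.35 = £19,948,310.00.
Margin of safety = £19,948,310.00 − £6,400,168.51 = £13,548,141.

£13,548,141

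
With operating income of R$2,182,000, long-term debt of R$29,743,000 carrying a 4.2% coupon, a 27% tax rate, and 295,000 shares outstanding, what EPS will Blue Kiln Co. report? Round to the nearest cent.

R$2.31

Pre-tax income = R$2,182,000 − R$1,249,206.00 = R$932,794.00.
Net income = R$932,794.00 × (1 − 0.27) = R$680,939.62.
EPS = R$680,939.62 ÷ 295,000 = R$2.31.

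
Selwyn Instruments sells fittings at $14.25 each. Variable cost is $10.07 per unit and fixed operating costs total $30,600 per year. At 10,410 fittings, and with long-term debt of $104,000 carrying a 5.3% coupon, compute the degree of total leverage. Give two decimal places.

Total contribution margin = 10,410 × $4.18 = $43,513.80.
EBIT = $43,513.80 − $30,600 = $12,913.80. Interest = $5,512.00, so EBIT − I = $7,401.80.
Degree of total leverage = total CM / (EBIT − interest) = $43,513.80 / $7,401.80 = 5.8788.

5.88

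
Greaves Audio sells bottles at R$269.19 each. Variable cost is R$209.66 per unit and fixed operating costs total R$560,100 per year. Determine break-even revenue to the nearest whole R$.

R$2,532,728

CM per unit = R$269.19 − R$209.66 = R$59.53; CM ratio = R$59.53 / R$269.19 = 0.2211.
Break-even sales = FC ÷ CM ratio = R$560,100 × R$269.19 / R$59.53 = R$2,532,728.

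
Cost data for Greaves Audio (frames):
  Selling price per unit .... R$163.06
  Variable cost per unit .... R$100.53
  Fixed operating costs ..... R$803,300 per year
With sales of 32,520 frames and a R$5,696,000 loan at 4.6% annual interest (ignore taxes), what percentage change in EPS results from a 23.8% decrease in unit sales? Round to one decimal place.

At 32,520 units, contribution = 32,520 × R$62.53 = R$2,033,475.60.
Subtracting fixed costs: EBIT = R$2,033,475.60 − R$803,300 = R$1,230,175.60.
Interest = R$262,016.00, so EBIT − I = R$968,159.60.
DCL = total CM / (EBIT − I) = R$2,033,475.60 / R$968,159.60 = 2.1004.
EPS therefore changes by 2.1004 × (-23.8%) = -50.0%.

-50.0%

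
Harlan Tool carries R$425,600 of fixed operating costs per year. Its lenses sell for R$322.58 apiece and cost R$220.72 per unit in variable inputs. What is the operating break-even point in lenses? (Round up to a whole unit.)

Unit CM = price − variable cost = R$322.58 − R$220.72 = R$101.86.
Break-even Q = R$425,600 / R$101.86 = 4,178.28 → 4,179 lenses.

4,179 lenses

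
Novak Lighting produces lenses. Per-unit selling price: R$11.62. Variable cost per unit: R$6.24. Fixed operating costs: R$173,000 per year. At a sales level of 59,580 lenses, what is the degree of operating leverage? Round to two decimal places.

2.17

Contribution at this volume is 59,580 × R$5.38 = R$320,540.40.
Subtracting fixed costs: EBIT = R$320,540.40 − R$173,000 = R$147,540.40.
Degree of operating leverage = R$320,540.40 / R$147,540.40 = 2.1726.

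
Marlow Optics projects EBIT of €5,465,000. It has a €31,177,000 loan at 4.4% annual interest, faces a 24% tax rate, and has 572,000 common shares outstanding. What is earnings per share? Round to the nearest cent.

Pre-tax income = €5,465,000 − €1,371,788.00 = €4,093,212.00.
Net income = €4,093,212.00 × (1 − 0.24) = €3,110,841.12.
Per share: €3,110,841.12 / 572,000 shares = €5.44.

€5.44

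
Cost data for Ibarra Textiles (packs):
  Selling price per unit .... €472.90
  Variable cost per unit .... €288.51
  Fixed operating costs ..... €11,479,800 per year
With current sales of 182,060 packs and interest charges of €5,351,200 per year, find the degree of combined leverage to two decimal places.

2.01

Total contribution margin = 182,060 × €184.39 = €33,570,043.40.
Subtracting fixed costs: EBIT = €33,570,043.40 − €11,479,800 = €22,090,243.40. Interest = €5,351,200.00.
DOL = €33,570,043.40 ÷ €22,090,243.40 = 1.5197; DFL = €22,090,243.40 ÷ €16,739,043.40 = 1.3197.
DCL = DOL × DFL = 1.5197 × 1.3197 = 2.0055.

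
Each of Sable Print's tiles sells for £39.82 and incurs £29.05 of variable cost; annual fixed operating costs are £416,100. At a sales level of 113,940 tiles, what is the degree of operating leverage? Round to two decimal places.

At 113,940 units, contribution = 113,940 × £10.77 = £1,227,133.80.
Operating income = contribution − fixed costs = £1,227,133.80 − £416,100 = £811,033.80.
Degree of operating leverage = £1,227,133.80 / £811,033.80 = 1.5130.

1.51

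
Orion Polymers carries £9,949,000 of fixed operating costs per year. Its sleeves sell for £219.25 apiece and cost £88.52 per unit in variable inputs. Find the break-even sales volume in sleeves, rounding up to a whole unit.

76,104 sleeves

Each unit contributes £219.25 − £88.52 = £130.73.
Units to break even: £9,949,000 ÷ £130.73 = 76,103.42, rounded up to 76,104.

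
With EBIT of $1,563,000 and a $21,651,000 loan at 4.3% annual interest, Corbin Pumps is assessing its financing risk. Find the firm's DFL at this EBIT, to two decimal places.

Annual interest charges come to $930,993.00.
DFL = EBIT ÷ (EBIT − I) = $1,563,000 ÷ ($1,563,000 − $930,993.00) = $1,563,000 ÷ $632,007.00 = 2.4731.

2.47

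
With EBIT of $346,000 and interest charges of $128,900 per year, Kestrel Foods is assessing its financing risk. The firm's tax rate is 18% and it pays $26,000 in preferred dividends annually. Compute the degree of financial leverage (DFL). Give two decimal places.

1.87

Interest = $128,900.00.
Preferred dividends grossed up pre-tax: $26,000 / (1 − 0.18) = $31,707.32.
DFL = EBIT ÷ [EBIT − I − D_p/(1−t)] = $346,000 ÷ [$346,000 − $128,900.00 − $31,707.32] = $346,000 ÷ $185,392.68 = 1.8663.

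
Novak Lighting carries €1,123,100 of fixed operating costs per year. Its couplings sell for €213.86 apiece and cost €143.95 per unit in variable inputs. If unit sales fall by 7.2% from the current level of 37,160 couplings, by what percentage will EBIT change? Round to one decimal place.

-12.7%

Contribution at this volume is 37,160 × €69.91 = €2,597,855.60.
EBIT = €2,597,855.60 − €1,123,100 = €1,474,755.60.
So DOL = total CM / EBIT = €2,597,855.60 / €1,474,755.60 = 1.7615.
So EBIT moves 1.7615 × (-7.2%) = -12.7%.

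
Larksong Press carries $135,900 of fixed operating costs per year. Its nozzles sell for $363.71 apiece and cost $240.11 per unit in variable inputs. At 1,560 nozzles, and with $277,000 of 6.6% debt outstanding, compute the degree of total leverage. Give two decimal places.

4.99

Contribution at this volume is 1,560 × $123.60 = $192,816.00.
EBIT = $192,816.00 − $135,900 = $56,916.00. Interest = $18,282.00, so EBIT − I = $38,634.00.
DCL = contribution ÷ (EBIT − I) = $192,816.00 ÷ $38,634.00 = 4.9908.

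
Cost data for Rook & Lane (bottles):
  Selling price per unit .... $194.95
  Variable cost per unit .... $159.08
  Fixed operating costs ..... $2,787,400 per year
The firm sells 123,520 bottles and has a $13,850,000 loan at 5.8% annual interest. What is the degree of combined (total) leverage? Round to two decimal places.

5.27

Contribution at this volume is 123,520 × $35.87 = $4,430,662.40.
Subtracting fixed costs: EBIT = $4,430,662.40 − $2,787,400 = $1,643,262.40. Interest = $803,300.00, so EBIT − I = $839,962.40.
DCL = contribution ÷ (EBIT − I) = $4,430,662.40 ÷ $839,962.40 = 5.2748.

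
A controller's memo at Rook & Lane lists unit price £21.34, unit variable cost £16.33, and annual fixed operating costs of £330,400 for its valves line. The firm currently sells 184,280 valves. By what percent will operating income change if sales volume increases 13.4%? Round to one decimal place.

+20.9%

At 184,280 units, contribution = 184,280 × £5.01 = £923,242.80.
Subtracting fixed costs: EBIT = £923,242.80 − £330,400 = £592,842.80.
So DOL = total CM / EBIT = £923,242.80 / £592,842.80 = 1.5573.
Operating income changes by 1.5573 × +13.4% = +20.9%.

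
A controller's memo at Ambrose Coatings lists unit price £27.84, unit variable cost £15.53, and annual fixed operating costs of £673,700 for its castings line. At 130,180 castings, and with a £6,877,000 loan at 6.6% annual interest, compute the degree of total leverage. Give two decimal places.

3.37

Total contribution margin = 130,180 × £12.31 = £1,602,515.80.
Subtracting fixed costs: EBIT = £1,602,515.80 − £673,700 = £928,815.80. Interest = £453,882.00, so EBIT − I = £474,933.80.
Degree of total leverage = total CM / (EBIT − interest) = £1,602,515.80 / £474,933.80 = 3.3742.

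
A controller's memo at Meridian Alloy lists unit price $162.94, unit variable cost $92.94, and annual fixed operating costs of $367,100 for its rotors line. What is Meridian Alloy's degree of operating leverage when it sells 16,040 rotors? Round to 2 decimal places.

1.49

Total contribution margin = 16,040 × $70.00 = $1,122,800.00.
Subtracting fixed costs: EBIT = $1,122,800.00 − $367,100 = $755,700.00.
DOL = contribution ÷ EBIT = $1,122,800.00 ÷ $755,700.00 = 1.4858.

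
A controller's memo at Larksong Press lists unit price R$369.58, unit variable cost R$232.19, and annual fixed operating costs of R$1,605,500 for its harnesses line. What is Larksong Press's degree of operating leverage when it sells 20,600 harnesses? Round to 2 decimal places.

Total contribution margin = 20,600 × R$137.39 = R$2,830,234.00.
Operating income = contribution − fixed costs = R$2,830,234.00 − R$1,605,500 = R$1,224,734.00.
Degree of operating leverage = R$2,830,234.00 / R$1,224,734.00 = 2.3109.

2.31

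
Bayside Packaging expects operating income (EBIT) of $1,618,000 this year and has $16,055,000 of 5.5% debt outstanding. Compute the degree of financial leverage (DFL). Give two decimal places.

Interest = $883,025.00.
DFL = EBIT ÷ (EBIT − I) = $1,618,000 ÷ ($1,618,000 − $883,025.00) = $1,618,000 ÷ $734,975.00 = 2.2014.

2.20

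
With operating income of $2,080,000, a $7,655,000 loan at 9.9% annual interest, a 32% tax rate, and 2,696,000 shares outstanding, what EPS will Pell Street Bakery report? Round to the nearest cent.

$0.33

Pre-tax income = $2,080,000 − $757,845.00 = $1,322,155.00.
After tax at 32%: net income = $1,322,155.00 × 0.68 = $899,065.40.
Per share: $899,065.40 / 2,696,000 shares = $0.33.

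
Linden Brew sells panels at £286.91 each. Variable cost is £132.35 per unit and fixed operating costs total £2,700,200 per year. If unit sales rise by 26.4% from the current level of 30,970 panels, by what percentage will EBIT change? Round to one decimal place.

Contribution at this volume is 30,970 × £154.56 = £4,786,723.20.
Subtracting fixed costs: EBIT = £4,786,723.20 − £2,700,200 = £2,086,523.20.
Degree of operating leverage = £4,786,723.20 / £2,086,523.20 = 2.2941.
So EBIT moves 2.2941 × (+26.4%) = +60.6%.

+60.6%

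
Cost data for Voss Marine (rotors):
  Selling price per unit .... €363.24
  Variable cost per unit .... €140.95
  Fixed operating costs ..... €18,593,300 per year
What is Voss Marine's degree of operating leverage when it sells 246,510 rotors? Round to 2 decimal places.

Contribution at this volume is 246,510 × €222.29 = €54,796,707.90.
EBIT = €54,796,707.90 − €18,593,300 = €36,203,407.90.
DOL = contribution ÷ EBIT = €54,796,707.90 ÷ €36,203,407.90 = 1.5136.

1.51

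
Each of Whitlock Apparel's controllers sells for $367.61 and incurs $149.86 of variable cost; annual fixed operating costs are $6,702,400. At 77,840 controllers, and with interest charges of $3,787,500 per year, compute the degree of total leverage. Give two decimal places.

2.62

Total contribution margin = 77,840 × $217.75 = $16,949,660.00.
EBIT = $16,949,660.00 − $6,702,400 = $10,247,260.00. Interest = $3,787,500.00.
DOL = $16,949,660.00 ÷ $10,247,260.00 = 1.6541; DFL = $10,247,260.00 ÷ $6,459,760.00 = 1.5863.
Combined leverage = 1.6541 × 1.5863 = 2.6239.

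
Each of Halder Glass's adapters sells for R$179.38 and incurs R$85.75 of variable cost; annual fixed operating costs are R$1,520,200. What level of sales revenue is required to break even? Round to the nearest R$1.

Contribution margin per unit = R$179.38 − R$85.75 = R$93.63, a CM ratio of R$93.63 ÷ R$179.38 = 0.5220.
Break-even sales = FC ÷ CM ratio = R$1,520,200 × R$179.38 / R$93.63 = R$2,912,458.

R$2,912,458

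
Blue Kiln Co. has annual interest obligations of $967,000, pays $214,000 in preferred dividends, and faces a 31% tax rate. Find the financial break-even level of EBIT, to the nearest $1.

Preferred dividends are paid after tax, so their pre-tax equivalent is $214,000 ÷ (1 − 0.31) = $310,144.93.
Financial break-even EBIT = interest + D_p ÷ (1 − t) = $967,000 + $310,144.93 = $1,277,144.93.

$1,277,145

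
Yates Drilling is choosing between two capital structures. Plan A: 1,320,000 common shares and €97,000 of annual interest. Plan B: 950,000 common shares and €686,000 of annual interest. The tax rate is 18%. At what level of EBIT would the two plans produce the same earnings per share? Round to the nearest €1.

€2,198,297

At indifference, (EBIT − 97,000)(1 − t)/1,320,000 = (EBIT − 686,000)(1 − t)/950,000.
The (1 − t) factor cancels: (EBIT − 97,000) × 950,000 = (EBIT − 686,000) × 1,320,000.
EBIT × (1,320,000 − 950,000) = 686,000 × 1,320,000 − 97,000 × 950,000 = 813,370,000,000, so EBIT = 813,370,000,000 ÷ 370,000 = 2,198,297.30.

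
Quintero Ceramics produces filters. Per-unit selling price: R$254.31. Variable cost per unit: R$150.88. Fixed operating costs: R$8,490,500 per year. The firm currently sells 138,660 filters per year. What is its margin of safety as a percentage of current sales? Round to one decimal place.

Unit CM = price − variable cost = R$254.31 − R$150.88 = R$103.43. Break-even units = R$8,490,500 ÷ R$103.43 = 82,089.34; break-even revenue = 82,089.34 × R$254.31 = R$20,876,138.98.
Current sales = 138,660 × R$254.31 = R$35,262,624.60.
Margin of safety = (R$35,262,624.60 − R$20,876,138.98) ÷ R$35,262,624.60 = 40.8%.

40.8%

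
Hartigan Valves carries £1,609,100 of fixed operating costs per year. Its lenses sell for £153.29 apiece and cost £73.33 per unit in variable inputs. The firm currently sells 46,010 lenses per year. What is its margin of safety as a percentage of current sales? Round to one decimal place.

56.3%

Unit CM = price − variable cost = £153.29 − £73.33 = £79.96. Break-even units = £1,609,100 ÷ £79.96 = 20,123.81; break-even revenue = 20,123.81 × £153.29 = £3,084,779.13.
Current sales = 46,010 × £153.29 = £7,052,872.90.
Margin of safety = (£7,052,872.90 − £3,084,779.13) ÷ £7,052,872.90 = 56.3%.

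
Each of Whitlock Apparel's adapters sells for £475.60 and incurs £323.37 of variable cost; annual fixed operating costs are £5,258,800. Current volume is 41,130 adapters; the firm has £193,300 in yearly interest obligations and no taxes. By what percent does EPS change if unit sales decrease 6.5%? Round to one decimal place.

-50.3%

At 41,130 units, contribution = 41,130 × £152.23 = £6,261,219.90.
Operating income = contribution − fixed costs = £6,261,219.90 − £5,258,800 = £1,002,419.90.
Interest = £193,300.00, so EBIT − I = £809,119.90.
DCL = total CM / (EBIT − I) = £6,261,219.90 / £809,119.90 = 7.7383.
%ΔEPS = DCL × %ΔSales = 7.7383 × -6.5% = -50.3%.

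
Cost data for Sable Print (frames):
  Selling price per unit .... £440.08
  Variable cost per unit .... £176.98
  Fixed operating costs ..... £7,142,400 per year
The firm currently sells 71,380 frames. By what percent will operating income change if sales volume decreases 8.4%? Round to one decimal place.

At 71,380 units, contribution = 71,380 × £263.10 = £18,780,078.00.
Subtracting fixed costs: EBIT = £18,780,078.00 − £7,142,400 = £11,637,678.00.
Degree of operating leverage = £18,780,078.00 / £11,637,678.00 = 1.6137.
So EBIT moves 1.6137 × (-8.4%) = -13.6%.

-13.6%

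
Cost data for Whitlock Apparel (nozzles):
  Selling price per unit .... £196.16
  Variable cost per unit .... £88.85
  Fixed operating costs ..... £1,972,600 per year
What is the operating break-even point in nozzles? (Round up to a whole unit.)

18,383 nozzles

Contribution margin per unit = £196.16 − £88.85 = £107.31.
Break-even Q = £1,972,600 / £107.31 = 18,382.26 → 18,383 nozzles.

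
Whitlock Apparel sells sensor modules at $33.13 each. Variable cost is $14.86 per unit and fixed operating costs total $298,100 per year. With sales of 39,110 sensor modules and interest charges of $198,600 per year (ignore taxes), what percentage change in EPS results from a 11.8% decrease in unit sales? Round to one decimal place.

-38.7%

Total contribution margin = 39,110 × $18.27 = $714,539.70.
Operating income = contribution − fixed costs = $714,539.70 − $298,100 = $416,439.70.
Interest = $198,600.00, so EBIT − I = $217,839.70.
Degree of combined leverage = contribution ÷ (EBIT − I) = $714,539.70 ÷ $217,839.70 = 3.2801.
%ΔEPS = DCL × %ΔSales = 3.2801 × -11.8% = -38.7%.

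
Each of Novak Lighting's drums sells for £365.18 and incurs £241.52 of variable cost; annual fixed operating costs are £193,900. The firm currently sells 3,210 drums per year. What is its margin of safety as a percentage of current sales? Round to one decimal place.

Contribution margin per unit = £365.18 − £241.52 = £123.66. Break-even units = £193,900 ÷ £123.66 = 1,568.01; break-even revenue = 1,568.01 × £365.18 = £572,605.55.
Actual sales revenue = 3,210 × £365.18 = £1,172,227.80.
Margin of safety = (£1,172,227.80 − £572,605.55) ÷ £1,172,227.80 = 51.2%.

51.2%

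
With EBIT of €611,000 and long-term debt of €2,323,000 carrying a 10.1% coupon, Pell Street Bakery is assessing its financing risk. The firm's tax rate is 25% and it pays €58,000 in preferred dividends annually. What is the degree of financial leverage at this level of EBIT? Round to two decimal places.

Annual interest charges come to €234,623.00.
Preferred dividends grossed up pre-tax: €58,000 / (1 − 0.25) = €77,333.33.
DFL = EBIT ÷ [EBIT − I − D_p/(1−t)] = €611,000 ÷ [€611,000 − €234,623.00 − €77,333.33] = €611,000 ÷ €299,043.67 = 2.0432.

2.04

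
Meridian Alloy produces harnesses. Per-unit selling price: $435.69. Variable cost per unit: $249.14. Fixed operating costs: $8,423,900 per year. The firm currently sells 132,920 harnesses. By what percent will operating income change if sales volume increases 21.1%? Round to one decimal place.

Total contribution margin = 132,920 × $186.55 = $24,796,226.00.
Operating income = contribution − fixed costs = $24,796,226.00 − $8,423,900 = $16,372,326.00.
So DOL = total CM / EBIT = $24,796,226.00 / $16,372,326.00 = 1.5145.
Operating income changes by 1.5145 × +21.1% = +32.0%.

+32.0%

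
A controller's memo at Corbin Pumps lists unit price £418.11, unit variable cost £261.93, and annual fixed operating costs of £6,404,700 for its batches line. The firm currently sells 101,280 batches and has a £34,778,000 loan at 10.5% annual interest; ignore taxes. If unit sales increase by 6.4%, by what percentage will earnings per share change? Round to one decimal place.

+17.6%

At 101,280 units, contribution = 101,280 × £156.18 = £15,817,910.40.
Operating income = contribution − fixed costs = £15,817,910.40 − £6,404,700 = £9,413,210.40.
Interest = £3,651,690.00, so EBIT − I = £5,761,520.40.
DCL = total CM / (EBIT − I) = £15,817,910.40 / £5,761,520.40 = 2.7454.
%ΔEPS = DCL × %ΔSales = 2.7454 × +6.4% = +17.6%.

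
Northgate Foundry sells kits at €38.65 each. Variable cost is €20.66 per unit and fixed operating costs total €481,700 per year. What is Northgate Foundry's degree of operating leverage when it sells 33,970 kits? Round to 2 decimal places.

4.72

Total contribution margin = 33,970 × €17.99 = €611,120.30.
EBIT = €611,120.30 − €481,700 = €129,420.30.
DOL = contribution ÷ EBIT = €611,120.30 ÷ €129,420.30 = 4.7220.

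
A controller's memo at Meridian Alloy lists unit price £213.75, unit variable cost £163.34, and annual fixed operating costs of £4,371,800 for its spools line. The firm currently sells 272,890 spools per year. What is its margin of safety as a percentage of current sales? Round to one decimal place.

68.2%

Contribution margin per unit = £213.75 − £163.34 = £50.41. Break-even units = £4,371,800 ÷ £50.41 = 86,724.86; break-even revenue = 86,724.86 × £213.75 = £18,537,438.01.
Current sales = 272,890 × £213.75 = £58,330,237.50.
Margin of safety = (£58,330,237.50 − £18,537,438.01) ÷ £58,330,237.50 = 68.2%.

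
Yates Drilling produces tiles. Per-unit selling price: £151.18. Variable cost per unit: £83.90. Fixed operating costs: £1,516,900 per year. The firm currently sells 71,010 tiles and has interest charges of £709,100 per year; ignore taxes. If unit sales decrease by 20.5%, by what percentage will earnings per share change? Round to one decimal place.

Contribution at this volume is 71,010 × £67.28 = £4,777,552.80.
EBIT = £4,777,552.80 − £1,516,900 = £3,260,652.80.
Interest = £709,100.00, so EBIT − I = £2,551,552.80.
Degree of combined leverage = contribution ÷ (EBIT − I) = £4,777,552.80 ÷ £2,551,552.80 = 1.8724.
EPS therefore changes by 1.8724 × (-20.5%) = -38.4%.

-38.4%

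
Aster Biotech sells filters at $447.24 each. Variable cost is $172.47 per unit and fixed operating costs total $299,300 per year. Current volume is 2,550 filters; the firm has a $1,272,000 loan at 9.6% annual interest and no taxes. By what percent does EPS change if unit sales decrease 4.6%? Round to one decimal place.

-11.5%

Total contribution margin = 2,550 × $274.77 = $700,663.50.
Subtracting fixed costs: EBIT = $700,663.50 − $299,300 = $401,363.50.
Interest = $122,112.00, so EBIT − I = $279,251.50.
Degree of combined leverage = contribution ÷ (EBIT − I) = $700,663.50 ÷ $279,251.50 = 2.5091.
%ΔEPS = DCL × %ΔSales = 2.5091 × -4.6% = -11.5%.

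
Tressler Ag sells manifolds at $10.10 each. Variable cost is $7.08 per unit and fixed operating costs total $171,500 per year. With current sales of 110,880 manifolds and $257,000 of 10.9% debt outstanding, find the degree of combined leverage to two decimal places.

Contribution at this volume is 110,880 × $3.02 = $334,857.60.
EBIT = $334,857.60 − $171,500 = $163,357.60. Interest = $28,013.00, so EBIT − I = $135,344.60.
Degree of total leverage = total CM / (EBIT − interest) = $334,857.60 / $135,344.60 = 2.4741.

2.47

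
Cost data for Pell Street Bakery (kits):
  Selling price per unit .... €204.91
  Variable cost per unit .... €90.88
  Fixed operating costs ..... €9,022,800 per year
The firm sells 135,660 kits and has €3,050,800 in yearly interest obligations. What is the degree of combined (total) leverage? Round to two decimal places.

At 135,660 units, contribution = 135,660 × €114.03 = €15,469,309.80.
Subtracting fixed costs: EBIT = €15,469,309.80 − €9,022,800 = €6,446,509.80. Interest = €3,050,800.00.
DOL = €15,469,309.80 ÷ €6,446,509.80 = 2.3996; DFL = €6,446,509.80 ÷ €3,395,709.80 = 1.8984.
DCL = DOL × DFL = 2.3996 × 1.8984 = 4.5554.

4.56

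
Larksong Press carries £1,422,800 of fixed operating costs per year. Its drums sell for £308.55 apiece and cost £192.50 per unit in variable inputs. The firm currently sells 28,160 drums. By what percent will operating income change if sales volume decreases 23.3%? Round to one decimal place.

-41.3%

At 28,160 units, contribution = 28,160 × £116.05 = £3,267,968.00.
Operating income = contribution − fixed costs = £3,267,968.00 − £1,422,800 = £1,845,168.00.
So DOL = total CM / EBIT = £3,267,968.00 / £1,845,168.00 = 1.7711.
%ΔEBIT = DOL × %ΔSales = 1.7711 × -23.3% = -41.3%.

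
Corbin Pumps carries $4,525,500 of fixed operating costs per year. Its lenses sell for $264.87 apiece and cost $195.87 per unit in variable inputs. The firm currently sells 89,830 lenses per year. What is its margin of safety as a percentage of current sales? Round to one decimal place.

Contribution margin per unit = $264.87 − $195.87 = $69.00. Break-even units = $4,525,500 ÷ $69.00 = 65,586.96; break-even revenue = 65,586.96 × $264.87 = $17,372,017.17.
Actual sales revenue = 89,830 × $264.87 = $23,793,272.10.
Margin of safety = ($23,793,272.10 − $17,372,017.17) ÷ $23,793,272.10 = 27.0%.

27.0%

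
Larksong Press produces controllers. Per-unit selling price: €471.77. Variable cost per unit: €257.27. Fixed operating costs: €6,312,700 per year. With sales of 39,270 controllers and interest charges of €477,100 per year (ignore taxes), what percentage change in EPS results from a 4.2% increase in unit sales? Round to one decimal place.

+21.7%

Contribution at this volume is 39,270 × €214.50 = €8,423,415.00.
Operating income = contribution − fixed costs = €8,423,415.00 − €6,312,700 = €2,110,715.00.
After interest of €477,100.00, pre-tax earnings = €1,633,615.00.
Degree of combined leverage = contribution ÷ (EBIT − I) = €8,423,415.00 ÷ €1,633,615.00 = 5.1563.
EPS therefore changes by 5.1563 × (+4.2%) = +21.7%.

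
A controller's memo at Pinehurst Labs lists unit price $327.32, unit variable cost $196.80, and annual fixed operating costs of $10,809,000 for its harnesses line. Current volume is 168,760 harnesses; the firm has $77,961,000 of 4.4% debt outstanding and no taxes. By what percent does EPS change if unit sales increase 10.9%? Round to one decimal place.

At 168,760 units, contribution = 168,760 × $130.52 = $22,026,555.20.
EBIT = $22,026,555.20 − $10,809,000 = $11,217,555.20.
Interest = $3,430,284.00, so EBIT − I = $7,787,271.20.
Degree of combined leverage = contribution ÷ (EBIT − I) = $22,026,555.20 ÷ $7,787,271.20 = 2.8285.
EPS therefore changes by 2.8285 × (+10.9%) = +30.8%.

+30.8%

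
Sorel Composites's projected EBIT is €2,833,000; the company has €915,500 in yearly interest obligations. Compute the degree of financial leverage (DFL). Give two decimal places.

1.48

Interest = €915,500.00.
DFL = EBIT ÷ (EBIT − I) = €2,833,000 ÷ (€2,833,000 − €915,500.00) = €2,833,000 ÷ €1,917,500.00 = 1.4774.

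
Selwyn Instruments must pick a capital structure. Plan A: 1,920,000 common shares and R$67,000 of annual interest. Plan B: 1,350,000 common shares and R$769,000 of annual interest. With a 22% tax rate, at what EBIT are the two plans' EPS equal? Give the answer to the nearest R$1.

Set EPS_A = EPS_B: (EBIT − R$67,000)(1 − 0.22) ÷ 1,920,000 = (EBIT − R$769,000)(1 − 0.22) ÷ 1,350,000.
Cancelling (1 − t) and cross-multiplying: 1,350,000·(EBIT − 67,000) = 1,920,000·(EBIT − 769,000).
Solving, EBIT = (769,000·1,920,000 − 67,000·1,350,000) / (1,920,000 − 1,350,000) = 1,386,030,000,000 / 570,000 = 2,431,631.58.

R$2,431,632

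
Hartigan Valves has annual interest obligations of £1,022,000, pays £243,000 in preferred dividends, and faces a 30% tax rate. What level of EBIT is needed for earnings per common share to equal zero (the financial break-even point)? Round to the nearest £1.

£1,369,143

Grossing the preferred dividend up to pre-tax terms: £243,000 / (1 − 0.30) = £347,142.86.
EPS = 0 when EBIT covers interest plus the pre-tax preferred burden: £1,022,000 + £347,142.86 = £1,369,142.86.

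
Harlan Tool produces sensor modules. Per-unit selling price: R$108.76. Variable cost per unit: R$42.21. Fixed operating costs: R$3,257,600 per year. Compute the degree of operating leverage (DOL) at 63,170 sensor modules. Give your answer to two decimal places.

4.44

Contribution at this volume is 63,170 × R$66.55 = R$4,203,963.50.
Subtracting fixed costs: EBIT = R$4,203,963.50 − R$3,257,600 = R$946,363.50.
DOL = contribution ÷ EBIT = R$4,203,963.50 ÷ R$946,363.50 = 4.4422.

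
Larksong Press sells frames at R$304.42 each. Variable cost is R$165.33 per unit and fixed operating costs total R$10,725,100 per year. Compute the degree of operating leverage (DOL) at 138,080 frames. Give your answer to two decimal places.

Contribution at this volume is 138,080 × R$139.09 = R$19,205,547.20.
EBIT = R$19,205,547.20 − R$10,725,100 = R$8,480,447.20.
DOL = contribution ÷ EBIT = R$19,205,547.20 ÷ R$8,480,447.20 = 2.2647.

2.26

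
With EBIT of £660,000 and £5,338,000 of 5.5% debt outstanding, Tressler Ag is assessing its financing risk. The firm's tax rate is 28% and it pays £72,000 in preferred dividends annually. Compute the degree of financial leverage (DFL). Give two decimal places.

Annual interest charges come to £293,590.00.
Pre-tax preferred-dividend burden = £72,000 ÷ (1 − 0.28) = £100,000.00.
DFL = EBIT ÷ [EBIT − I − D_p/(1−t)] = £660,000 ÷ [£660,000 − £293,590.00 − £100,000.00] = £660,000 ÷ £266,410.00 = 2.4774.

2.48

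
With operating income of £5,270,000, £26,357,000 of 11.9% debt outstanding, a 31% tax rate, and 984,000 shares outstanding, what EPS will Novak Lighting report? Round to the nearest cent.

Interest = £3,136,483.00, so EBT = £5,270,000 − £3,136,483.00 = £2,133,517.00.
After tax at 31%: net income = £2,133,517.00 × 0.69 = £1,472,126.73.
EPS = £1,472,126.73 ÷ 984,000 = £1.50.

£1.50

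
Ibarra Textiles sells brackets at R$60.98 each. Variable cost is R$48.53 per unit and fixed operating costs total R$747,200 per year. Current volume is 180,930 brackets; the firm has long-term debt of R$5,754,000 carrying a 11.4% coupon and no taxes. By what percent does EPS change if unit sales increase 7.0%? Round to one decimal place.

Total contribution margin = 180,930 × R$12.45 = R$2,252,578.50.
EBIT = R$2,252,578.50 − R$747,200 = R$1,505,378.50.
After interest of R$655,956.00, pre-tax earnings = R$849,422.50.
DCL = total CM / (EBIT − I) = R$2,252,578.50 / R$849,422.50 = 2.6519.
%ΔEPS = DCL × %ΔSales = 2.6519 × +7.0% = +18.6%.

+18.6%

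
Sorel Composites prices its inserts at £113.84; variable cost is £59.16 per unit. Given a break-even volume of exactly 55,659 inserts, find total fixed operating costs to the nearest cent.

Each unit contributes £113.84 − £59.16 = £54.68.
Since BE = FC / CM, FC = 55,659 × £54.68 = £3,043,434.12.

£3,043,434.12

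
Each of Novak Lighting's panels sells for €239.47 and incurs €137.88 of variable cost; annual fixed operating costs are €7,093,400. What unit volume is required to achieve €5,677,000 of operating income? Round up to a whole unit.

Contribution margin per unit = €239.47 − €137.88 = €101.59.
Units = (FC + target) / CM = (€7,093,400 + €5,677,000) / €101.59 = 125,705.29, so 125,706 panels.

125,706 panels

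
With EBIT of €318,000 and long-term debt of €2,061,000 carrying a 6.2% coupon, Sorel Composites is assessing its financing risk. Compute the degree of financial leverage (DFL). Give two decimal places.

Interest = €127,782.00.
Degree of financial leverage = EBIT / (EBIT − interest) = €318,000 / €190,218.00 = 1.6718.

1.67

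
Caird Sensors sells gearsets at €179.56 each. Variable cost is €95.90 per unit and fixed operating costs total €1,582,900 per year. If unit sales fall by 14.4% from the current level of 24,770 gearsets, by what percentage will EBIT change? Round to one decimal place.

Contribution at this volume is 24,770 × €83.66 = €2,072,258.20.
Operating income = contribution − fixed costs = €2,072,258.20 − €1,582,900 = €489,358.20.
So DOL = total CM / EBIT = €2,072,258.20 / €489,358.20 = 4.2346.
Operating income changes by 4.2346 × -14.4% = -61.0%.

-61.0%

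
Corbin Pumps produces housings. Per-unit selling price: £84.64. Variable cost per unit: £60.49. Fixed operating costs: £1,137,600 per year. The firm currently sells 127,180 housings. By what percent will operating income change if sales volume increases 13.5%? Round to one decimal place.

At 127,180 units, contribution = 127,180 × £24.15 = £3,071,397.00.
Operating income = contribution − fixed costs = £3,071,397.00 − £1,137,600 = £1,933,797.00.
DOL = contribution ÷ EBIT = £3,071,397.00 ÷ £1,933,797.00 = 1.5883.
So EBIT moves 1.5883 × (+13.5%) = +21.4%.

+21.4%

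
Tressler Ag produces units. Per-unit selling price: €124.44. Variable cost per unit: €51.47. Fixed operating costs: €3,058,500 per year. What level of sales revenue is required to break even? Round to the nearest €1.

CM per unit = €124.44 − €51.47 = €72.97; CM ratio = €72.97 / €124.44 = 0.5864.
Break-even sales = FC ÷ CM ratio = €3,058,500 × €124.44 / €72.97 = €5,215,839.

€5,215,839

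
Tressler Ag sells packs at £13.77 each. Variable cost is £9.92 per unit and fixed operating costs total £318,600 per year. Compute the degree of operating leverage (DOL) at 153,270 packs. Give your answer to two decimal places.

2.17

Total contribution margin = 153,270 × £3.85 = £590,089.50.
Operating income = contribution − fixed costs = £590,089.50 − £318,600 = £271,489.50.
DOL = contribution ÷ EBIT = £590,089.50 ÷ £271,489.50 = 2.1735.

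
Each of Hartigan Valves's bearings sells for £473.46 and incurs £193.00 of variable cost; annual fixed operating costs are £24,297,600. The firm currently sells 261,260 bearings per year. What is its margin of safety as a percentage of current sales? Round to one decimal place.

66.8%

Unit CM = price − variable cost = £473.46 − £193.00 = £280.46. Break-even units = £24,297,600 ÷ £280.46 = 86,634.81; break-even revenue = 86,634.81 × £473.46 = £41,018,119.15.
Current sales = 261,260 × £473.46 = £123,696,159.60.
Margin of safety = (£123,696,159.60 − £41,018,119.15) ÷ £123,696,159.60 = 66.8%.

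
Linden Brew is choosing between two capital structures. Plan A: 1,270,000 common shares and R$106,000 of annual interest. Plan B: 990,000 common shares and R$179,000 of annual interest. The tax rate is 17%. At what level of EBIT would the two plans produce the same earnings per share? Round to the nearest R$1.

R$437,107

At indifference, (EBIT − 106,000)(1 − t)/1,270,000 = (EBIT − 179,000)(1 − t)/990,000.
The (1 − t) factor cancels: (EBIT − 106,000) × 990,000 = (EBIT − 179,000) × 1,270,000.
Solving, EBIT = (179,000·1,270,000 − 106,000·990,000) / (1,270,000 − 990,000) = 122,390,000,000 / 280,000 = 437,107.14.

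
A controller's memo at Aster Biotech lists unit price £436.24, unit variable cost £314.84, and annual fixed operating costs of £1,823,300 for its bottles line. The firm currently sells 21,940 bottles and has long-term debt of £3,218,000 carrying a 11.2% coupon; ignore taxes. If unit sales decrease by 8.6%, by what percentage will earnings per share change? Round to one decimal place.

Total contribution margin = 21,940 × £121.40 = £2,663,516.00.
Operating income = contribution − fixed costs = £2,663,516.00 − £1,823,300 = £840,216.00.
After interest of £360,416.00, pre-tax earnings = £479,800.00.
Degree of combined leverage = contribution ÷ (EBIT − I) = £2,663,516.00 ÷ £479,800.00 = 5.5513.
EPS therefore changes by 5.5513 × (-8.6%) = -47.7%.

-47.7%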